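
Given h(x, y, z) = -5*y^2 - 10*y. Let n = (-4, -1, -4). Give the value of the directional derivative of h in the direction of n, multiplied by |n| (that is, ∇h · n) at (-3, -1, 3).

0

∂h/∂x = 0
∂h/∂y = -10*y - 10
∂h/∂z = 0
∇h at (-3, -1, 3) = (0, 0, 0)
∇h · n = (0)(-4) + (0)(-1) + (0)(-4) = 0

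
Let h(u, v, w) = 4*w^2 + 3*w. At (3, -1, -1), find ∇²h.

8

∂²h/∂u² = 0
∂²h/∂v² = 0
∂²h/∂w² = 8
∇²h = 8
At (3, -1, -1): 8.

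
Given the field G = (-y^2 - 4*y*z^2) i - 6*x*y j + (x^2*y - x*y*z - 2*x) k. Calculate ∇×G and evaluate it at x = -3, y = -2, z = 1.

(12, 4, 12)

(∇×G)₁ = ∂G₃/∂y − ∂G₂/∂z = x^2 - x*z
(∇×G)₂ = ∂G₁/∂z − ∂G₃/∂x = -2*x*y - 7*y*z + 2
(∇×G)₃ = ∂G₂/∂x − ∂G₁/∂y = -4*y + 4*z^2
∇×G = (x^2 - x*z, -2*x*y - 7*y*z + 2, -4*y + 4*z^2)
At (-3, -2, 1): (12, 4, 12).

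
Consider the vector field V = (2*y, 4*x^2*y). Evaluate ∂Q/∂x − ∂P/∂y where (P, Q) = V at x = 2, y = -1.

∂V₂/∂x = 8*x*y
∂V₁/∂y = 2
Scalar curl = 8*x*y - 2
At (2, -1): -18.

-18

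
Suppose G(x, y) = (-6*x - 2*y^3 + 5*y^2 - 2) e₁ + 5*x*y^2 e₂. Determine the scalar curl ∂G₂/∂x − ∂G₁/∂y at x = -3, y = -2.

∂G₂/∂x = 5*y^2
∂G₁/∂y = -6*y^2 + 10*y
Scalar curl = 11*y^2 - 10*y
At (-3, -2): 64.

64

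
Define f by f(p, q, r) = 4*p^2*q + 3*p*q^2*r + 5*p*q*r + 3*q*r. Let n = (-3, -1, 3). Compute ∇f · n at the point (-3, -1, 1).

-99

∂f/∂p = 8*p*q + 3*q^2*r + 5*q*r
∂f/∂q = 4*p^2 + 6*p*q*r + 5*p*r + 3*r
∂f/∂r = 3*p*q^2 + 5*p*q + 3*q
∇f at (-3, -1, 1) = (22, 42, 3)
∇f · n = (22)(-3) + (42)(-1) + (3)(3) = -99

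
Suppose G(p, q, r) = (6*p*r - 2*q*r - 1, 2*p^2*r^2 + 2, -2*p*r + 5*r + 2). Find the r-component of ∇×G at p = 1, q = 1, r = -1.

2

(∇×G)_3 = ∂G₂/∂p − ∂G₁/∂q
= 4*p*r^2 − (-2*r)
= 4*p*r^2 + 2*r
At (1, 1, -1): 2.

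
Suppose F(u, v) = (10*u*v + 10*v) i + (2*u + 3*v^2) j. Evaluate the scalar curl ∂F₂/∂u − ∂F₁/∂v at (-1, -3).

∂F₂/∂u = 2
∂F₁/∂v = 10*u + 10
Scalar curl = -10*u - 8
At (-1, -3): 2.

2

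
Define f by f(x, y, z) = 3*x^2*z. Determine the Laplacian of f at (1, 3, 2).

∂²f/∂x² = 6*z
∂²f/∂y² = 0
∂²f/∂z² = 0
∇²f = 6*z
At (1, 3, 2): 12.

12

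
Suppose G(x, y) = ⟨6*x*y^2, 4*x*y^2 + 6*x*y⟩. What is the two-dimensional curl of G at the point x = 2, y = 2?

∂G₂/∂x = 4*y^2 + 6*y
∂G₁/∂y = 12*x*y
Scalar curl = -12*x*y + 4*y^2 + 6*y
At (2, 2): -20.

-20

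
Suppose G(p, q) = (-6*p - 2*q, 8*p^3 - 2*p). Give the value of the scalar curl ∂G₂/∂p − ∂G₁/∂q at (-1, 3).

∂G₂/∂p = 24*p^2 - 2
∂G₁/∂q = -2
Scalar curl = 24*p^2
At (-1, 3): 24.

24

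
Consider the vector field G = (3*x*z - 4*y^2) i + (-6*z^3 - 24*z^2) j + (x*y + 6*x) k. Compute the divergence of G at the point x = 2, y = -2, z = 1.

∂G₁/∂x = 3*z
∂G₂/∂y = 0
∂G₃/∂z = 0
∇·G = 3*z
At (2, -2, 1): 3.

3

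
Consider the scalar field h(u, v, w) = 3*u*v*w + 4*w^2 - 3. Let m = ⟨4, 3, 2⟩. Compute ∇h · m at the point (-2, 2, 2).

20

∂h/∂u = 3*v*w
∂h/∂v = 3*u*w
∂h/∂w = 3*u*v + 8*w
∇h at (-2, 2, 2) = (12, -12, 4)
∇h · m = (12)(4) + (-12)(3) + (4)(2) = 20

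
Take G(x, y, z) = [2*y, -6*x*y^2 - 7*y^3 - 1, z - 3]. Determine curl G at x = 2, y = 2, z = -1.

(∇×G)₁ = ∂G₃/∂y − ∂G₂/∂z = 0
(∇×G)₂ = ∂G₁/∂z − ∂G₃/∂x = 0
(∇×G)₃ = ∂G₂/∂x − ∂G₁/∂y = -6*y^2 - 2
∇×G = (0, 0, -6*y^2 - 2)
At (2, 2, -1): (0, 0, -26).

(0, 0, -26)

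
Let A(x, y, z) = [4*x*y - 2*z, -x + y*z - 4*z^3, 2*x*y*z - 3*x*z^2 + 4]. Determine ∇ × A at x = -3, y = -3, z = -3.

(129, 7, 11)

(∇×A)₁ = ∂A₃/∂y − ∂A₂/∂z = 2*x*z - y + 12*z^2
(∇×A)₂ = ∂A₁/∂z − ∂A₃/∂x = -2*y*z + 3*z^2 - 2
(∇×A)₃ = ∂A₂/∂x − ∂A₁/∂y = -4*x - 1
∇×A = (2*x*z - y + 12*z^2, -2*y*z + 3*z^2 - 2, -4*x - 1)
At (-3, -3, -3): (129, 7, 11).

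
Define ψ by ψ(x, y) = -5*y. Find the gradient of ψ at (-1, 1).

∂ψ/∂x = 0
∂ψ/∂y = -5
∇ψ = (0, -5)
At (-1, 1): (0, -5).

(0, -5)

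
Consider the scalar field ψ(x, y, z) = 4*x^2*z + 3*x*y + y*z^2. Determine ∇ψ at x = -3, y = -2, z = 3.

∂ψ/∂x = 8*x*z + 3*y
∂ψ/∂y = 3*x + z^2
∂ψ/∂z = 4*x^2 + 2*y*z
∇ψ = (8*x*z + 3*y, 3*x + z^2, 4*x^2 + 2*y*z)
At (-3, -2, 3): (-78, 0, 24).

(-78, 0, 24)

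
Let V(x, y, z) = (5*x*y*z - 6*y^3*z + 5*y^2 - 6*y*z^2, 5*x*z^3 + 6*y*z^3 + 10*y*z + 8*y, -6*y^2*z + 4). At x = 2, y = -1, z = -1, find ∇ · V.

-9

∂V₁/∂x = 5*y*z
∂V₂/∂y = 6*z^3 + 10*z + 8
∂V₃/∂z = -6*y^2
∇·V = -6*y^2 + 5*y*z + 6*z^3 + 10*z + 8
At (2, -1, -1): -9.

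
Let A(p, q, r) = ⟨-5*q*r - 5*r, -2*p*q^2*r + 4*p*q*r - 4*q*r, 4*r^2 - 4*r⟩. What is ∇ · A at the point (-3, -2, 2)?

-68

∂A₁/∂p = 0
∂A₂/∂q = -4*p*q*r + 4*p*r - 4*r
∂A₃/∂r = 8*r - 4
∇·A = -4*p*q*r + 4*p*r + 4*r - 4
At (-3, -2, 2): -68.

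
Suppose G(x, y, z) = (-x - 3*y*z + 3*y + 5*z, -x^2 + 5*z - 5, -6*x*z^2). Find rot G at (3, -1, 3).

(-5, 62, 0)

(∇×G)₁ = ∂G₃/∂y − ∂G₂/∂z = -5
(∇×G)₂ = ∂G₁/∂z − ∂G₃/∂x = -3*y + 6*z^2 + 5
(∇×G)₃ = ∂G₂/∂x − ∂G₁/∂y = -2*x + 3*z - 3
∇×G = (-5, -3*y + 6*z^2 + 5, -2*x + 3*z - 3)
At (3, -1, 3): (-5, 62, 0).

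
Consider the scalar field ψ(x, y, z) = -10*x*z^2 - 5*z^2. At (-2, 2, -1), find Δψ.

30

∂²ψ/∂x² = 0
∂²ψ/∂y² = 0
∂²ψ/∂z² = -10*(2*x + 1)
∇²ψ = -20*x - 10
At (-2, 2, -1): 30.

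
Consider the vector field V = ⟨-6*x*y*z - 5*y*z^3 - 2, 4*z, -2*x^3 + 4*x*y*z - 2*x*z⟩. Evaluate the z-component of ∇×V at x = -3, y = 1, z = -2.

-4

(∇×V)_3 = ∂V₂/∂x − ∂V₁/∂y
= 0 − (-6*x*z - 5*z^3)
= 6*x*z + 5*z^3
At (-3, 1, -2): -4.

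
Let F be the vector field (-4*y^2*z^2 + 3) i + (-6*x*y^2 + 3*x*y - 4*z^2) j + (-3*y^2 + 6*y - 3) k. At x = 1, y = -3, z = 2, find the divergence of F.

∂F₁/∂x = 0
∂F₂/∂y = -12*x*y + 3*x
∂F₃/∂z = 0
∇·F = -12*x*y + 3*x
At (1, -3, 2): 39.

39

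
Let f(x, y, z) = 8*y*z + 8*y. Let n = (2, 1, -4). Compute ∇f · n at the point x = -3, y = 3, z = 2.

∂f/∂x = 0
∂f/∂y = 8*z + 8
∂f/∂z = 8*y
∇f at (-3, 3, 2) = (0, 24, 24)
∇f · n = (0)(2) + (24)(1) + (24)(-4) = -72

-72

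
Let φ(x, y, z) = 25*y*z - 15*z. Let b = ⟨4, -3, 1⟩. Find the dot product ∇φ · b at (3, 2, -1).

∂φ/∂x = 0
∂φ/∂y = 25*z
∂φ/∂z = 25*y - 15
∇φ at (3, 2, -1) = (0, -25, 35)
∇φ · b = (0)(4) + (-25)(-3) + (35)(1) = 110

110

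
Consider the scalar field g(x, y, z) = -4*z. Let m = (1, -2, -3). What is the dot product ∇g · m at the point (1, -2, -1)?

∂g/∂x = 0
∂g/∂y = 0
∂g/∂z = -4
∇g at (1, -2, -1) = (0, 0, -4)
∇g · m = (0)(1) + (0)(-2) + (-4)(-3) = 12

12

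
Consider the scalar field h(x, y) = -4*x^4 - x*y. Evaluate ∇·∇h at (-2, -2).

-192

∂²h/∂x² = -48*x^2
∂²h/∂y² = 0
∇²h = -48*x^2
At (-2, -2): -192.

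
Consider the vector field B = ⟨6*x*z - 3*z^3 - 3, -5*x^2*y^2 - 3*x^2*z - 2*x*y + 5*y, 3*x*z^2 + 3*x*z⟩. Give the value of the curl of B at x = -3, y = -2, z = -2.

(∇×B)₁ = ∂B₃/∂y − ∂B₂/∂z = 3*x^2
(∇×B)₂ = ∂B₁/∂z − ∂B₃/∂x = 6*x - 12*z^2 - 3*z
(∇×B)₃ = ∂B₂/∂x − ∂B₁/∂y = -10*x*y^2 - 6*x*z - 2*y
∇×B = (3*x^2, 6*x - 12*z^2 - 3*z, -10*x*y^2 - 6*x*z - 2*y)
At (-3, -2, -2): (27, -60, 88).

(27, -60, 88)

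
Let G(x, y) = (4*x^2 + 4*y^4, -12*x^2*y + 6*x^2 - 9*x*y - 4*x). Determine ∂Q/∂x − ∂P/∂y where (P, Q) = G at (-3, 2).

-42

∂G₂/∂x = -24*x*y + 12*x - 9*y - 4
∂G₁/∂y = 16*y^3
Scalar curl = -24*x*y + 12*x - 16*y^3 - 9*y - 4
At (-3, 2): -42.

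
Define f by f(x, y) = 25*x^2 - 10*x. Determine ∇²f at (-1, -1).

50

∂²f/∂x² = 50
∂²f/∂y² = 0
∇²f = 50
At (-1, -1): 50.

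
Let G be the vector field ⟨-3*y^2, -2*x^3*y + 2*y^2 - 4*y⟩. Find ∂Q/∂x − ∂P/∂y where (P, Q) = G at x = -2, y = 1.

∂G₂/∂x = -6*x^2*y
∂G₁/∂y = -6*y
Scalar curl = -6*x^2*y + 6*y
At (-2, 1): -18.

-18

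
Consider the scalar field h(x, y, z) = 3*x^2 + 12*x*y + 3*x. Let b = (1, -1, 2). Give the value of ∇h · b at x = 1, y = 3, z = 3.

∂h/∂x = 6*x + 12*y + 3
∂h/∂y = 12*x
∂h/∂z = 0
∇h at (1, 3, 3) = (45, 12, 0)
∇h · b = (45)(1) + (12)(-1) + (0)(2) = 33

33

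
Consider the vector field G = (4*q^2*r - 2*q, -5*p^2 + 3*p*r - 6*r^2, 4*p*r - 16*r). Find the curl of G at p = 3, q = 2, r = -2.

(∇×G)₁ = ∂G₃/∂q − ∂G₂/∂r = -3*p + 12*r
(∇×G)₂ = ∂G₁/∂r − ∂G₃/∂p = 4*q^2 - 4*r
(∇×G)₃ = ∂G₂/∂p − ∂G₁/∂q = -10*p - 8*q*r + 3*r + 2
∇×G = (-3*p + 12*r, 4*q^2 - 4*r, -10*p - 8*q*r + 3*r + 2)
At (3, 2, -2): (-33, 24, -2).

(-33, 24, -2)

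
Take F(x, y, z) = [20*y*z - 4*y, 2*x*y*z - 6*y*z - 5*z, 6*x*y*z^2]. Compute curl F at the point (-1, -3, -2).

(-43, 12, 56)

(∇×F)₁ = ∂F₃/∂y − ∂F₂/∂z = -2*x*y + 6*x*z^2 + 6*y + 5
(∇×F)₂ = ∂F₁/∂z − ∂F₃/∂x = -6*y*z^2 + 20*y
(∇×F)₃ = ∂F₂/∂x − ∂F₁/∂y = 2*y*z - 20*z + 4
∇×F = (-2*x*y + 6*x*z^2 + 6*y + 5, -6*y*z^2 + 20*y, 2*y*z - 20*z + 4)
At (-1, -3, -2): (-43, 12, 56).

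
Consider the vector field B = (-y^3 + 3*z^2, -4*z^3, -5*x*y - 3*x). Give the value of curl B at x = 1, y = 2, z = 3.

(103, 31, 12)

(∇×B)₁ = ∂B₃/∂y − ∂B₂/∂z = -5*x + 12*z^2
(∇×B)₂ = ∂B₁/∂z − ∂B₃/∂x = 5*y + 6*z + 3
(∇×B)₃ = ∂B₂/∂x − ∂B₁/∂y = 3*y^2
∇×B = (-5*x + 12*z^2, 5*y + 6*z + 3, 3*y^2)
At (1, 2, 3): (103, 31, 12).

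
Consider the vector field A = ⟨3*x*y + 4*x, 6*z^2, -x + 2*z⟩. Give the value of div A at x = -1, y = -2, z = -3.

∂A₁/∂x = 3*y + 4
∂A₂/∂y = 0
∂A₃/∂z = 2
∇·A = 3*y + 6
At (-1, -2, -3): 0.

0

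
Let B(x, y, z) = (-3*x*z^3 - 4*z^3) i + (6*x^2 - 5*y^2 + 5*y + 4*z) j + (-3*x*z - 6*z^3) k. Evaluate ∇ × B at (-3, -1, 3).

(-4, 144, -36)

(∇×B)₁ = ∂B₃/∂y − ∂B₂/∂z = -4
(∇×B)₂ = ∂B₁/∂z − ∂B₃/∂x = -9*x*z^2 - 12*z^2 + 3*z
(∇×B)₃ = ∂B₂/∂x − ∂B₁/∂y = 12*x
∇×B = (-4, -9*x*z^2 - 12*z^2 + 3*z, 12*x)
At (-3, -1, 3): (-4, 144, -36).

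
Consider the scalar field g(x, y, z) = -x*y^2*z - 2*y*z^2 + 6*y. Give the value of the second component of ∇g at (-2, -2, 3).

-36

(∇g)_2 = ∂g/∂y = -2*x*y*z - 2*z^2 + 6
At (-2, -2, 3): -36.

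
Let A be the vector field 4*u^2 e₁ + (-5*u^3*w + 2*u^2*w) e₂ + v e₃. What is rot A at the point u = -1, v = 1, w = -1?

(-6, 0, 19)

(∇×A)₁ = ∂A₃/∂v − ∂A₂/∂w = 5*u^3 - 2*u^2 + 1
(∇×A)₂ = ∂A₁/∂w − ∂A₃/∂u = 0
(∇×A)₃ = ∂A₂/∂u − ∂A₁/∂v = -15*u^2*w + 4*u*w
∇×A = (5*u^3 - 2*u^2 + 1, 0, -15*u^2*w + 4*u*w)
At (-1, 1, -1): (-6, 0, 19).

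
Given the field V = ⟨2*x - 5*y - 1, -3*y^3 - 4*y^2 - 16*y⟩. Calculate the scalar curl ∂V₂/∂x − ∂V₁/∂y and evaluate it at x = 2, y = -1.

5

∂V₂/∂x = 0
∂V₁/∂y = -5
Scalar curl = 5
At (2, -1): 5.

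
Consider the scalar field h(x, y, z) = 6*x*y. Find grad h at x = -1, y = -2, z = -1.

(-12, -6, 0)

∂h/∂x = 6*y
∂h/∂y = 6*x
∂h/∂z = 0
∇h = (6*y, 6*x, 0)
At (-1, -2, -1): (-12, -6, 0).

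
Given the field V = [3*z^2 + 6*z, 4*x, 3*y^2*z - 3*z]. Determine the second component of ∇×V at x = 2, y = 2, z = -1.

0

(∇×V)_2 = ∂V₁/∂z − ∂V₃/∂x
= 6*z + 6 − (0)
= 6*z + 6
At (2, 2, -1): 0.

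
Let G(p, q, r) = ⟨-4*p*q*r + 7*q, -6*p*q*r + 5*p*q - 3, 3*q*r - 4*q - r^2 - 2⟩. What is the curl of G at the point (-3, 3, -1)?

(∇×G)₁ = ∂G₃/∂q − ∂G₂/∂r = 6*p*q + 3*r - 4
(∇×G)₂ = ∂G₁/∂r − ∂G₃/∂p = -4*p*q
(∇×G)₃ = ∂G₂/∂p − ∂G₁/∂q = 4*p*r - 6*q*r + 5*q - 7
∇×G = (6*p*q + 3*r - 4, -4*p*q, 4*p*r - 6*q*r + 5*q - 7)
At (-3, 3, -1): (-61, 36, 38).

(-61, 36, 38)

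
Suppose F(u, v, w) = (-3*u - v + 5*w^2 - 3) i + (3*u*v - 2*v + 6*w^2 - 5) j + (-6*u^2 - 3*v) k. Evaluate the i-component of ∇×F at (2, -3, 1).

(∇×F)_1 = ∂F₃/∂v − ∂F₂/∂w
= -3 − (12*w)
= -12*w - 3
At (2, -3, 1): -15.

-15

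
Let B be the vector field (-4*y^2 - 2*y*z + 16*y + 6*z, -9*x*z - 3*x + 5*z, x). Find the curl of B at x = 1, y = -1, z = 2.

(∇×B)₁ = ∂B₃/∂y − ∂B₂/∂z = 9*x - 5
(∇×B)₂ = ∂B₁/∂z − ∂B₃/∂x = -2*y + 5
(∇×B)₃ = ∂B₂/∂x − ∂B₁/∂y = 8*y - 7*z - 19
∇×B = (9*x - 5, -2*y + 5, 8*y - 7*z - 19)
At (1, -1, 2): (4, 7, -41).

(4, 7, -41)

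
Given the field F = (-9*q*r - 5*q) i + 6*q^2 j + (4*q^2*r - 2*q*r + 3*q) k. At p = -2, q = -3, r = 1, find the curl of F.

(-23, 27, 14)

(∇×F)₁ = ∂F₃/∂q − ∂F₂/∂r = 8*q*r - 2*r + 3
(∇×F)₂ = ∂F₁/∂r − ∂F₃/∂p = -9*q
(∇×F)₃ = ∂F₂/∂p − ∂F₁/∂q = 9*r + 5
∇×F = (8*q*r - 2*r + 3, -9*q, 9*r + 5)
At (-2, -3, 1): (-23, 27, 14).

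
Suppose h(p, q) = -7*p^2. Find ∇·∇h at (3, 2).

-14

∂²h/∂p² = -14
∂²h/∂q² = 0
∇²h = -14
At (3, 2): -14.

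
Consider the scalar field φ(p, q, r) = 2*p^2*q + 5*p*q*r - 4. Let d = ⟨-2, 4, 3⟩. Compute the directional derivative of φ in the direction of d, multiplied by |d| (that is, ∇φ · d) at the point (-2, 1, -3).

∂φ/∂p = 4*p*q + 5*q*r
∂φ/∂q = 2*p^2 + 5*p*r
∂φ/∂r = 5*p*q
∇φ at (-2, 1, -3) = (-23, 38, -10)
∇φ · d = (-23)(-2) + (38)(4) + (-10)(3) = 168

168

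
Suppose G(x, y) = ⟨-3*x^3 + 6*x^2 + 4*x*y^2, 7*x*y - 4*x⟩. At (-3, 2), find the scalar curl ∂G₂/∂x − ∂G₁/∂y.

∂G₂/∂x = 7*y - 4
∂G₁/∂y = 8*x*y
Scalar curl = -8*x*y + 7*y - 4
At (-3, 2): 58.

58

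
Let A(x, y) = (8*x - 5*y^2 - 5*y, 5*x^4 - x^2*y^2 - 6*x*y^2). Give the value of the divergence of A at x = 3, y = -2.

116

∂A₁/∂x = 8
∂A₂/∂y = -2*x^2*y - 12*x*y
∇·A = -2*x^2*y - 12*x*y + 8
At (3, -2): 116.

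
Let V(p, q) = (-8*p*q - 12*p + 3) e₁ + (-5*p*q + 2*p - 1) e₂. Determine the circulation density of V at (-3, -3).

-7

∂V₂/∂p = -5*q + 2
∂V₁/∂q = -8*p
Scalar curl = 8*p - 5*q + 2
At (-3, -3): -7.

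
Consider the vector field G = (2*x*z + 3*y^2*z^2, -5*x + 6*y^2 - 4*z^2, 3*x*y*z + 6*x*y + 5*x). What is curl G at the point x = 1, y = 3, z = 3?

(39, 114, -167)

(∇×G)₁ = ∂G₃/∂y − ∂G₂/∂z = 3*x*z + 6*x + 8*z
(∇×G)₂ = ∂G₁/∂z − ∂G₃/∂x = 2*x + 6*y^2*z - 3*y*z - 6*y - 5
(∇×G)₃ = ∂G₂/∂x − ∂G₁/∂y = -6*y*z^2 - 5
∇×G = (3*x*z + 6*x + 8*z, 2*x + 6*y^2*z - 3*y*z - 6*y - 5, -6*y*z^2 - 5)
At (1, 3, 3): (39, 114, -167).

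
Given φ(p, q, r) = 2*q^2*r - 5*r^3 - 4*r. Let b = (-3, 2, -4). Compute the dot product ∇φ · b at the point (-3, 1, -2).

∂φ/∂p = 0
∂φ/∂q = 4*q*r
∂φ/∂r = 2*q^2 - 15*r^2 - 4
∇φ at (-3, 1, -2) = (0, -8, -62)
∇φ · b = (0)(-3) + (-8)(2) + (-62)(-4) = 232

232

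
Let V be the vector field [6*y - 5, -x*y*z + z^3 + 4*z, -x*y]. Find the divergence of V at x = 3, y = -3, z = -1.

∂V₁/∂x = 0
∂V₂/∂y = -x*z
∂V₃/∂z = 0
∇·V = -x*z
At (3, -3, -1): 3.

3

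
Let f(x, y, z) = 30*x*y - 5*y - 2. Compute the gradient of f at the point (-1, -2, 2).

(-60, -35, 0)

∂f/∂x = 30*y
∂f/∂y = 30*x - 5
∂f/∂z = 0
∇f = (30*y, 30*x - 5, 0)
At (-1, -2, 2): (-60, -35, 0).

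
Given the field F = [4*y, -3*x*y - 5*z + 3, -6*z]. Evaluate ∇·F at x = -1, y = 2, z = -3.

∂F₁/∂x = 0
∂F₂/∂y = -3*x
∂F₃/∂z = -6
∇·F = -3*x - 6
At (-1, 2, -3): -3.

-3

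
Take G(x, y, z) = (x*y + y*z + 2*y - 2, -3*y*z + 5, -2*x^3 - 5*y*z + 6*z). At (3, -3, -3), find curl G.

(∇×G)₁ = ∂G₃/∂y − ∂G₂/∂z = 3*y - 5*z
(∇×G)₂ = ∂G₁/∂z − ∂G₃/∂x = 6*x^2 + y
(∇×G)₃ = ∂G₂/∂x − ∂G₁/∂y = -x - z - 2
∇×G = (3*y - 5*z, 6*x^2 + y, -x - z - 2)
At (3, -3, -3): (6, 51, -2).

(6, 51, -2)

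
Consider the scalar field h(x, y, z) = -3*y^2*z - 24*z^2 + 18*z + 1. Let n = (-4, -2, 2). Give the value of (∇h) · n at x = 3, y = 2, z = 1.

-60

∂h/∂x = 0
∂h/∂y = -6*y*z
∂h/∂z = -3*y^2 - 48*z + 18
∇h at (3, 2, 1) = (0, -12, -42)
∇h · n = (0)(-4) + (-12)(-2) + (-42)(2) = -60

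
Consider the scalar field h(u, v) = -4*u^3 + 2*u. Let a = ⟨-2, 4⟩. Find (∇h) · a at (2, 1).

92

∂h/∂u = -12*u^2 + 2
∂h/∂v = 0
∇h at (2, 1) = (-46, 0)
∇h · a = (-46)(-2) + (0)(4) = 92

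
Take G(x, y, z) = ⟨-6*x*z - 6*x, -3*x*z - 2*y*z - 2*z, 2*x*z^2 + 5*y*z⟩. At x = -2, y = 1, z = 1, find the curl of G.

(3, 10, -3)

(∇×G)₁ = ∂G₃/∂y − ∂G₂/∂z = 3*x + 2*y + 5*z + 2
(∇×G)₂ = ∂G₁/∂z − ∂G₃/∂x = -6*x - 2*z^2
(∇×G)₃ = ∂G₂/∂x − ∂G₁/∂y = -3*z
∇×G = (3*x + 2*y + 5*z + 2, -6*x - 2*z^2, -3*z)
At (-2, 1, 1): (3, 10, -3).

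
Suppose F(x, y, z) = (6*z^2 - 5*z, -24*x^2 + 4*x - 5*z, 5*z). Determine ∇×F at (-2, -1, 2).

(∇×F)₁ = ∂F₃/∂y − ∂F₂/∂z = 5
(∇×F)₂ = ∂F₁/∂z − ∂F₃/∂x = 12*z - 5
(∇×F)₃ = ∂F₂/∂x − ∂F₁/∂y = -48*x + 4
∇×F = (5, 12*z - 5, -48*x + 4)
At (-2, -1, 2): (5, 19, 100).

(5, 19, 100)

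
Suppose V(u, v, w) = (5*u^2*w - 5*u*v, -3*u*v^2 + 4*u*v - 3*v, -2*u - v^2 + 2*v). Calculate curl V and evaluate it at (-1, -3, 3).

(∇×V)₁ = ∂V₃/∂v − ∂V₂/∂w = -2*v + 2
(∇×V)₂ = ∂V₁/∂w − ∂V₃/∂u = 5*u^2 + 2
(∇×V)₃ = ∂V₂/∂u − ∂V₁/∂v = 5*u - 3*v^2 + 4*v
∇×V = (-2*v + 2, 5*u^2 + 2, 5*u - 3*v^2 + 4*v)
At (-1, -3, 3): (8, 7, -44).

(8, 7, -44)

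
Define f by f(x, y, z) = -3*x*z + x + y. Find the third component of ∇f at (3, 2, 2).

-9

(∇f)_3 = ∂f/∂z = -3*x
At (3, 2, 2): -9.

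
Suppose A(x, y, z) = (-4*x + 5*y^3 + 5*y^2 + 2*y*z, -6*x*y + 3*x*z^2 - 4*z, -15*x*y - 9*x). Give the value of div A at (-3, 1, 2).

∂A₁/∂x = -4
∂A₂/∂y = -6*x
∂A₃/∂z = 0
∇·A = -6*x - 4
At (-3, 1, 2): 14.

14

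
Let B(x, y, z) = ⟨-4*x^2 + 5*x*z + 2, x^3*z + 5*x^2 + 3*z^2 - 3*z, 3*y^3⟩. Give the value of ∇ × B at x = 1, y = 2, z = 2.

(26, 5, 16)

(∇×B)₁ = ∂B₃/∂y − ∂B₂/∂z = -x^3 + 9*y^2 - 6*z + 3
(∇×B)₂ = ∂B₁/∂z − ∂B₃/∂x = 5*x
(∇×B)₃ = ∂B₂/∂x − ∂B₁/∂y = 3*x^2*z + 10*x
∇×B = (-x^3 + 9*y^2 - 6*z + 3, 5*x, 3*x^2*z + 10*x)
At (1, 2, 2): (26, 5, 16).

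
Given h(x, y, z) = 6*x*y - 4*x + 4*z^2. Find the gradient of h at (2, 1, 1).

(2, 12, 8)

∂h/∂x = 6*y - 4
∂h/∂y = 6*x
∂h/∂z = 8*z
∇h = (6*y - 4, 6*x, 8*z)
At (2, 1, 1): (2, 12, 8).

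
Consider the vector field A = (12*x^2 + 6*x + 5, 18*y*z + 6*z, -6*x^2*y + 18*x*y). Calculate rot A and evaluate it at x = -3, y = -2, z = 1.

(∇×A)₁ = ∂A₃/∂y − ∂A₂/∂z = -6*x^2 + 18*x - 18*y - 6
(∇×A)₂ = ∂A₁/∂z − ∂A₃/∂x = 12*x*y - 18*y
(∇×A)₃ = ∂A₂/∂x − ∂A₁/∂y = 0
∇×A = (-6*x^2 + 18*x - 18*y - 6, 12*x*y - 18*y, 0)
At (-3, -2, 1): (-78, 108, 0).

(-78, 108, 0)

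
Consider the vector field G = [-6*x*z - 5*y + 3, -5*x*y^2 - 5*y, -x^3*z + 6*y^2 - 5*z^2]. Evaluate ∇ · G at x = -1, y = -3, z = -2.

-2

∂G₁/∂x = -6*z
∂G₂/∂y = -10*x*y - 5
∂G₃/∂z = -x^3 - 10*z
∇·G = -x^3 - 10*x*y - 16*z - 5
At (-1, -3, -2): -2.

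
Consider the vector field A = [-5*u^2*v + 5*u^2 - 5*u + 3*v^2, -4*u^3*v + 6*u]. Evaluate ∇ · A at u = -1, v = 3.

∂A₁/∂u = -10*u*v + 10*u - 5
∂A₂/∂v = -4*u^3
∇·A = -4*u^3 - 10*u*v + 10*u - 5
At (-1, 3): 19.

19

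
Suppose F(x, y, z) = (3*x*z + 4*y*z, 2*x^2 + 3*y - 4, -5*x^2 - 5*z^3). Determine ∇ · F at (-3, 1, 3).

∂F₁/∂x = 3*z
∂F₂/∂y = 3
∂F₃/∂z = -15*z^2
∇·F = -15*z^2 + 3*z + 3
At (-3, 1, 3): -123.

-123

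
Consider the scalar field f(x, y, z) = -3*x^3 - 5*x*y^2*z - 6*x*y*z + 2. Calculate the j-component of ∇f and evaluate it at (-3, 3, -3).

-324

(∇f)_2 = ∂f/∂y = -10*x*y*z - 6*x*z
At (-3, 3, -3): -324.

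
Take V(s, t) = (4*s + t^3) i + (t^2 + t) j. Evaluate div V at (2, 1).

∂V₁/∂s = 4
∂V₂/∂t = 2*t + 1
∇·V = 2*t + 5
At (2, 1): 7.

7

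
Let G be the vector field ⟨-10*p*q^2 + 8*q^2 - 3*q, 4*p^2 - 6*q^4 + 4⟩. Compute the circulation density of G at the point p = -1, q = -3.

∂G₂/∂p = 8*p
∂G₁/∂q = -20*p*q + 16*q - 3
Scalar curl = 20*p*q + 8*p - 16*q + 3
At (-1, -3): 103.

103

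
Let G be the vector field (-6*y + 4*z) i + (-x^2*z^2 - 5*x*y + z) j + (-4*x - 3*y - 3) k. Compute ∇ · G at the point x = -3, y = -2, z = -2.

15

∂G₁/∂x = 0
∂G₂/∂y = -5*x
∂G₃/∂z = 0
∇·G = -5*x
At (-3, -2, -2): 15.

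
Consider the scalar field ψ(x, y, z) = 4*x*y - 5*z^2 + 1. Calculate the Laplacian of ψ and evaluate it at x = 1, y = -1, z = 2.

∂²ψ/∂x² = 0
∂²ψ/∂y² = 0
∂²ψ/∂z² = -10
∇²ψ = -10
At (1, -1, 2): -10.

-10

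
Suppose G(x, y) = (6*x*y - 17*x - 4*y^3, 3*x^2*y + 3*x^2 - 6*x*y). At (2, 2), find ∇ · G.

∂G₁/∂x = 6*y - 17
∂G₂/∂y = 3*x^2 - 6*x
∇·G = 3*x^2 - 6*x + 6*y - 17
At (2, 2): -5.

-5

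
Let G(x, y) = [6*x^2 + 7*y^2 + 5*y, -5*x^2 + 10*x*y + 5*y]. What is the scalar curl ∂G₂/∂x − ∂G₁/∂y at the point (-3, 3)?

∂G₂/∂x = -10*x + 10*y
∂G₁/∂y = 14*y + 5
Scalar curl = -10*x - 4*y - 5
At (-3, 3): 13.

13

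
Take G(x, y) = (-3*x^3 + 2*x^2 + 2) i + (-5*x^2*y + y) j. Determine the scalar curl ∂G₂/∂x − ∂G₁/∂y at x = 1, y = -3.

30

∂G₂/∂x = -10*x*y
∂G₁/∂y = 0
Scalar curl = -10*x*y
At (1, -3): 30.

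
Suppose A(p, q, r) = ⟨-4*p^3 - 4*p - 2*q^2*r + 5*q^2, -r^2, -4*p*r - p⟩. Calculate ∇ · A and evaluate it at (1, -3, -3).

-20

∂A₁/∂p = -12*p^2 - 4
∂A₂/∂q = 0
∂A₃/∂r = -4*p
∇·A = -12*p^2 - 4*p - 4
At (1, -3, -3): -20.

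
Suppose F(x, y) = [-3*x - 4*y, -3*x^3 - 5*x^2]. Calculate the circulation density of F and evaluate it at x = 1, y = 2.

-15

∂F₂/∂x = -9*x^2 - 10*x
∂F₁/∂y = -4
Scalar curl = -9*x^2 - 10*x + 4
At (1, 2): -15.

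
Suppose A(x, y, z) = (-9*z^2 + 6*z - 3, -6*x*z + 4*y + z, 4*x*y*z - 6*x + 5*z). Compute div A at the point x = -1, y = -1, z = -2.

13

∂A₁/∂x = 0
∂A₂/∂y = 4
∂A₃/∂z = 4*x*y + 5
∇·A = 4*x*y + 9
At (-1, -1, -2): 13.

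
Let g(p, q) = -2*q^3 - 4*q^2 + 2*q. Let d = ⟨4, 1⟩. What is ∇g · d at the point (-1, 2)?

-38

∂g/∂p = 0
∂g/∂q = -6*q^2 - 8*q + 2
∇g at (-1, 2) = (0, -38)
∇g · d = (0)(4) + (-38)(1) = -38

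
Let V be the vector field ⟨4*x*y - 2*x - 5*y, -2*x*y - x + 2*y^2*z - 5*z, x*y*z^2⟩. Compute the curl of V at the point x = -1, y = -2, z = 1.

(∇×V)₁ = ∂V₃/∂y − ∂V₂/∂z = x*z^2 - 2*y^2 + 5
(∇×V)₂ = ∂V₁/∂z − ∂V₃/∂x = -y*z^2
(∇×V)₃ = ∂V₂/∂x − ∂V₁/∂y = -4*x - 2*y + 4
∇×V = (x*z^2 - 2*y^2 + 5, -y*z^2, -4*x - 2*y + 4)
At (-1, -2, 1): (-4, 2, 12).

(-4, 2, 12)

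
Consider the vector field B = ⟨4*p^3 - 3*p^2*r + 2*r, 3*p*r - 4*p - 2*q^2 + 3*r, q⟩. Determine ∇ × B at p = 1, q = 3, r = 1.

(-5, -1, -1)

(∇×B)₁ = ∂B₃/∂q − ∂B₂/∂r = -3*p - 2
(∇×B)₂ = ∂B₁/∂r − ∂B₃/∂p = -3*p^2 + 2
(∇×B)₃ = ∂B₂/∂p − ∂B₁/∂q = 3*r - 4
∇×B = (-3*p - 2, -3*p^2 + 2, 3*r - 4)
At (1, 3, 1): (-5, -1, -1).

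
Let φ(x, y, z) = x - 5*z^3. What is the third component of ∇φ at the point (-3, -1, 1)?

(∇φ)_3 = ∂φ/∂z = -15*z^2
At (-3, -1, 1): -15.

-15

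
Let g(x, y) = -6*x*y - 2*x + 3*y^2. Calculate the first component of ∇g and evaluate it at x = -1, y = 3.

-20

(∇g)_1 = ∂g/∂x = -6*y - 2
At (-1, 3): -20.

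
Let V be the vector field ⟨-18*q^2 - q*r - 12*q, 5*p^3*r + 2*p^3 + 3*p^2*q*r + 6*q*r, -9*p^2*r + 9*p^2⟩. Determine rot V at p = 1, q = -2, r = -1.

(∇×V)₁ = ∂V₃/∂q − ∂V₂/∂r = -5*p^3 - 3*p^2*q - 6*q
(∇×V)₂ = ∂V₁/∂r − ∂V₃/∂p = 18*p*r - 18*p - q
(∇×V)₃ = ∂V₂/∂p − ∂V₁/∂q = 15*p^2*r + 6*p^2 + 6*p*q*r + 36*q + r + 12
∇×V = (-5*p^3 - 3*p^2*q - 6*q, 18*p*r - 18*p - q, 15*p^2*r + 6*p^2 + 6*p*q*r + 36*q + r + 12)
At (1, -2, -1): (13, -34, -58).

(13, -34, -58)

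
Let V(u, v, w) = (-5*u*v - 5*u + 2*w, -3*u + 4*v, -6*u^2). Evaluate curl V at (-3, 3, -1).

(∇×V)₁ = ∂V₃/∂v − ∂V₂/∂w = 0
(∇×V)₂ = ∂V₁/∂w − ∂V₃/∂u = 12*u + 2
(∇×V)₃ = ∂V₂/∂u − ∂V₁/∂v = 5*u - 3
∇×V = (0, 12*u + 2, 5*u - 3)
At (-3, 3, -1): (0, -34, -18).

(0, -34, -18)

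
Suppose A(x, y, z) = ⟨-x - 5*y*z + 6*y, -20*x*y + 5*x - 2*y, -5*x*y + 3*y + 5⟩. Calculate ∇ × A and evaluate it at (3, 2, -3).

(-12, 0, -56)

(∇×A)₁ = ∂A₃/∂y − ∂A₂/∂z = -5*x + 3
(∇×A)₂ = ∂A₁/∂z − ∂A₃/∂x = 0
(∇×A)₃ = ∂A₂/∂x − ∂A₁/∂y = -20*y + 5*z - 1
∇×A = (-5*x + 3, 0, -20*y + 5*z - 1)
At (3, 2, -3): (-12, 0, -56).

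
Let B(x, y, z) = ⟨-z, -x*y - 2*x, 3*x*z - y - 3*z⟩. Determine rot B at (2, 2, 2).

(-1, -7, -4)

(∇×B)₁ = ∂B₃/∂y − ∂B₂/∂z = -1
(∇×B)₂ = ∂B₁/∂z − ∂B₃/∂x = -3*z - 1
(∇×B)₃ = ∂B₂/∂x − ∂B₁/∂y = -y - 2
∇×B = (-1, -3*z - 1, -y - 2)
At (2, 2, 2): (-1, -7, -4).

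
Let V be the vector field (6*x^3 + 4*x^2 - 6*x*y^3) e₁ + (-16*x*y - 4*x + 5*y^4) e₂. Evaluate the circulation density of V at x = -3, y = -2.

-188

∂V₂/∂x = -16*y - 4
∂V₁/∂y = -18*x*y^2
Scalar curl = 18*x*y^2 - 16*y - 4
At (-3, -2): -188.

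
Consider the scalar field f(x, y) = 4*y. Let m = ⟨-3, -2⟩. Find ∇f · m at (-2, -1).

∂f/∂x = 0
∂f/∂y = 4
∇f at (-2, -1) = (0, 4)
∇f · m = (0)(-3) + (4)(-2) = -8

-8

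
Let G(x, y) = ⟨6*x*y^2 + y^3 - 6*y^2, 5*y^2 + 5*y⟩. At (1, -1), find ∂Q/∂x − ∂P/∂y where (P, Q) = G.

∂G₂/∂x = 0
∂G₁/∂y = 12*x*y + 3*y^2 - 12*y
Scalar curl = -12*x*y - 3*y^2 + 12*y
At (1, -1): -3.

-3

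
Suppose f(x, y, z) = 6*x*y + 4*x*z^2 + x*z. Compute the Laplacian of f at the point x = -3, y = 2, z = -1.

∂²f/∂x² = 0
∂²f/∂y² = 0
∂²f/∂z² = 8*x
∇²f = 8*x
At (-3, 2, -1): -24.

-24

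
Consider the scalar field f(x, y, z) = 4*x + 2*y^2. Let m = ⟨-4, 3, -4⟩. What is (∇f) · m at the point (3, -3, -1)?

∂f/∂x = 4
∂f/∂y = 4*y
∂f/∂z = 0
∇f at (3, -3, -1) = (4, -12, 0)
∇f · m = (4)(-4) + (-12)(3) + (0)(-4) = -52

-52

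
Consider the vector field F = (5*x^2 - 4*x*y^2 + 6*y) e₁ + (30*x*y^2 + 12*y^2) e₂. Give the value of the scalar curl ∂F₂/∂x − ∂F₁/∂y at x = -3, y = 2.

66

∂F₂/∂x = 30*y^2
∂F₁/∂y = -8*x*y + 6
Scalar curl = 8*x*y + 30*y^2 - 6
At (-3, 2): 66.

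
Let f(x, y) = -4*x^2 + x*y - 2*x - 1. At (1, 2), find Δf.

∂²f/∂x² = -8
∂²f/∂y² = 0
∇²f = -8
At (1, 2): -8.

-8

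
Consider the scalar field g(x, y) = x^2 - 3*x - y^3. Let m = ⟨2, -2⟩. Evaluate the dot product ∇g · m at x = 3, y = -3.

∂g/∂x = 2*x - 3
∂g/∂y = -3*y^2
∇g at (3, -3) = (3, -27)
∇g · m = (3)(2) + (-27)(-2) = 60

60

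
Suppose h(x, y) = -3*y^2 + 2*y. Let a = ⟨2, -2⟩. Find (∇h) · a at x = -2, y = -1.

-16

∂h/∂x = 0
∂h/∂y = -6*y + 2
∇h at (-2, -1) = (0, 8)
∇h · a = (0)(2) + (8)(-2) = -16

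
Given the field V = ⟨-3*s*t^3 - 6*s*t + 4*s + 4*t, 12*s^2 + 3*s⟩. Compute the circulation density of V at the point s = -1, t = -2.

∂V₂/∂s = 24*s + 3
∂V₁/∂t = -9*s*t^2 - 6*s + 4
Scalar curl = 9*s*t^2 + 30*s - 1
At (-1, -2): -67.

-67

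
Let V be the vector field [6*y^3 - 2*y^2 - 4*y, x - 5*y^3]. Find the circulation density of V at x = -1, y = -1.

∂V₂/∂x = 1
∂V₁/∂y = 18*y^2 - 4*y - 4
Scalar curl = -18*y^2 + 4*y + 5
At (-1, -1): -17.

-17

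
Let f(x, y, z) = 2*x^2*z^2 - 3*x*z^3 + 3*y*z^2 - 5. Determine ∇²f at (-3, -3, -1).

∂²f/∂x² = 4*z^2
∂²f/∂y² = 0
∂²f/∂z² = 2*(2*x^2 - 9*x*z + 3*y)
∇²f = 4*x^2 - 18*x*z + 6*y + 4*z^2
At (-3, -3, -1): -32.

-32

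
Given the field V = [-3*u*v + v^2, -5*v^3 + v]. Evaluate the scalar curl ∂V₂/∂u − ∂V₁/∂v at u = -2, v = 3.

∂V₂/∂u = 0
∂V₁/∂v = -3*u + 2*v
Scalar curl = 3*u - 2*v
At (-2, 3): -12.

-12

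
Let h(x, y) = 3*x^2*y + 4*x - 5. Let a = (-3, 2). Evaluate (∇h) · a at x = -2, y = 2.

∂h/∂x = 6*x*y + 4
∂h/∂y = 3*x^2
∇h at (-2, 2) = (-20, 12)
∇h · a = (-20)(-3) + (12)(2) = 84

84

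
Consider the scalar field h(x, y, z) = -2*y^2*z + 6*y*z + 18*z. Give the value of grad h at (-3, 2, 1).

(0, -2, 22)

∂h/∂x = 0
∂h/∂y = -4*y*z + 6*z
∂h/∂z = -2*y^2 + 6*y + 18
∇h = (0, -4*y*z + 6*z, -2*y^2 + 6*y + 18)
At (-3, 2, 1): (0, -2, 22).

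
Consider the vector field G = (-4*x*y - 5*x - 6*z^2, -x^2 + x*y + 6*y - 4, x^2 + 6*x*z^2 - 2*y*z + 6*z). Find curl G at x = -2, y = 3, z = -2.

(∇×G)₁ = ∂G₃/∂y − ∂G₂/∂z = -2*z
(∇×G)₂ = ∂G₁/∂z − ∂G₃/∂x = -2*x - 6*z^2 - 12*z
(∇×G)₃ = ∂G₂/∂x − ∂G₁/∂y = 2*x + y
∇×G = (-2*z, -2*x - 6*z^2 - 12*z, 2*x + y)
At (-2, 3, -2): (4, 4, -1).

(4, 4, -1)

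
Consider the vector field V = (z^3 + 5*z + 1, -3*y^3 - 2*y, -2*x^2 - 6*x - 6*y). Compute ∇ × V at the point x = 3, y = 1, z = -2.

(-6, 35, 0)

(∇×V)₁ = ∂V₃/∂y − ∂V₂/∂z = -6
(∇×V)₂ = ∂V₁/∂z − ∂V₃/∂x = 4*x + 3*z^2 + 11
(∇×V)₃ = ∂V₂/∂x − ∂V₁/∂y = 0
∇×V = (-6, 4*x + 3*z^2 + 11, 0)
At (3, 1, -2): (-6, 35, 0).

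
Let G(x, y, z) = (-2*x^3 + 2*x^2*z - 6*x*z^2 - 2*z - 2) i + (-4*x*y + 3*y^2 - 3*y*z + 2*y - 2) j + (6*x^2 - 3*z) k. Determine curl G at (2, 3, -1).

(∇×G)₁ = ∂G₃/∂y − ∂G₂/∂z = 3*y
(∇×G)₂ = ∂G₁/∂z − ∂G₃/∂x = 2*x^2 - 12*x*z - 12*x - 2
(∇×G)₃ = ∂G₂/∂x − ∂G₁/∂y = -4*y
∇×G = (3*y, 2*x^2 - 12*x*z - 12*x - 2, -4*y)
At (2, 3, -1): (9, 6, -12).

(9, 6, -12)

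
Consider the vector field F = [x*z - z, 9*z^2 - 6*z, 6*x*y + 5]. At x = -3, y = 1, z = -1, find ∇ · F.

-1

∂F₁/∂x = z
∂F₂/∂y = 0
∂F₃/∂z = 0
∇·F = z
At (-3, 1, -1): -1.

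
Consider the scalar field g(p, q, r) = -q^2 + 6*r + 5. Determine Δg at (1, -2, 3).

∂²g/∂p² = 0
∂²g/∂q² = -2
∂²g/∂r² = 0
∇²g = -2
At (1, -2, 3): -2.

-2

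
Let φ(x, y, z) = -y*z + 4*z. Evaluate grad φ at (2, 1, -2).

(0, 2, 3)

∂φ/∂x = 0
∂φ/∂y = -z
∂φ/∂z = -y + 4
∇φ = (0, -z, -y + 4)
At (2, 1, -2): (0, 2, 3).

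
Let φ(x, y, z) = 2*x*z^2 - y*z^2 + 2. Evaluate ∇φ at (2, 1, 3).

(18, -9, 18)

∂φ/∂x = 2*z^2
∂φ/∂y = -z^2
∂φ/∂z = 4*x*z - 2*y*z
∇φ = (2*z^2, -z^2, 4*x*z - 2*y*z)
At (2, 1, 3): (18, -9, 18).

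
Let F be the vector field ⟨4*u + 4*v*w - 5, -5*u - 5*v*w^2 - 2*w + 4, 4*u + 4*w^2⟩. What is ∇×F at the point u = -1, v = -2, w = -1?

(∇×F)₁ = ∂F₃/∂v − ∂F₂/∂w = 10*v*w + 2
(∇×F)₂ = ∂F₁/∂w − ∂F₃/∂u = 4*v - 4
(∇×F)₃ = ∂F₂/∂u − ∂F₁/∂v = -4*w - 5
∇×F = (10*v*w + 2, 4*v - 4, -4*w - 5)
At (-1, -2, -1): (22, -12, -1).

(22, -12, -1)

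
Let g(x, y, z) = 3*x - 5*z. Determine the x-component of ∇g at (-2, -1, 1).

(∇g)_1 = ∂g/∂x = 3
At (-2, -1, 1): 3.

3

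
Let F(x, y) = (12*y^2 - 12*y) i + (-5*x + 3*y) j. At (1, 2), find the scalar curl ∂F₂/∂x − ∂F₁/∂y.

∂F₂/∂x = -5
∂F₁/∂y = 24*y - 12
Scalar curl = -24*y + 7
At (1, 2): -41.

-41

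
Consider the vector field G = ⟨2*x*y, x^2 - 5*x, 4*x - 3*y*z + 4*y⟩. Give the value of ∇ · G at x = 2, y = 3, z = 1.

∂G₁/∂x = 2*y
∂G₂/∂y = 0
∂G₃/∂z = -3*y
∇·G = -y
At (2, 3, 1): -3.

-3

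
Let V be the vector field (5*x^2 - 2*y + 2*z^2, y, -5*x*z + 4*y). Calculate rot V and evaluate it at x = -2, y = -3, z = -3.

(∇×V)₁ = ∂V₃/∂y − ∂V₂/∂z = 4
(∇×V)₂ = ∂V₁/∂z − ∂V₃/∂x = 9*z
(∇×V)₃ = ∂V₂/∂x − ∂V₁/∂y = 2
∇×V = (4, 9*z, 2)
At (-2, -3, -3): (4, -27, 2).

(4, -27, 2)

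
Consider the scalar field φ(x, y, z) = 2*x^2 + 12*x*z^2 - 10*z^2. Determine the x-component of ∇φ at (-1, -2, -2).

(∇φ)_1 = ∂φ/∂x = 4*x + 12*z^2
At (-1, -2, -2): 44.

44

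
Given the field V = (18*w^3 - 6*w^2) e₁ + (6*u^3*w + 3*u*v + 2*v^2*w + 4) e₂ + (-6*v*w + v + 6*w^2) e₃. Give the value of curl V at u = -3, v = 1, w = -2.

(173, 240, -321)

(∇×V)₁ = ∂V₃/∂v − ∂V₂/∂w = -6*u^3 - 2*v^2 - 6*w + 1
(∇×V)₂ = ∂V₁/∂w − ∂V₃/∂u = 54*w^2 - 12*w
(∇×V)₃ = ∂V₂/∂u − ∂V₁/∂v = 18*u^2*w + 3*v
∇×V = (-6*u^3 - 2*v^2 - 6*w + 1, 54*w^2 - 12*w, 18*u^2*w + 3*v)
At (-3, 1, -2): (173, 240, -321).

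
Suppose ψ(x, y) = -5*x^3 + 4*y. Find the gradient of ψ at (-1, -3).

(-15, 4)

∂ψ/∂x = -15*x^2
∂ψ/∂y = 4
∇ψ = (-15*x^2, 4)
At (-1, -3): (-15, 4).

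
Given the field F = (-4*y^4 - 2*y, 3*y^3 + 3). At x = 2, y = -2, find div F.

36

∂F₁/∂x = 0
∂F₂/∂y = 9*y^2
∇·F = 9*y^2
At (2, -2): 36.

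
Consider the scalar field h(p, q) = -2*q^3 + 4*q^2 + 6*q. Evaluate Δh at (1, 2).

∂²h/∂p² = 0
∂²h/∂q² = 4*(-3*q + 2)
∇²h = -12*q + 8
At (1, 2): -16.

-16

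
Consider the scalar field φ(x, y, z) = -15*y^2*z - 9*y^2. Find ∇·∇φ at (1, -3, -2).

∂²φ/∂x² = 0
∂²φ/∂y² = -6*(5*z + 3)
∂²φ/∂z² = 0
∇²φ = -30*z - 18
At (1, -3, -2): 42.

42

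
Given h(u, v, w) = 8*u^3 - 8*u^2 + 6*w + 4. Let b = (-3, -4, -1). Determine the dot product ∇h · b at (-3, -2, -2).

∂h/∂u = 24*u^2 - 16*u
∂h/∂v = 0
∂h/∂w = 6
∇h at (-3, -2, -2) = (264, 0, 6)
∇h · b = (264)(-3) + (0)(-4) + (6)(-1) = -798

-798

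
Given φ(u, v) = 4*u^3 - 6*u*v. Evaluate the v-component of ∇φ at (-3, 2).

(∇φ)_2 = ∂φ/∂v = -6*u
At (-3, 2): 18.

18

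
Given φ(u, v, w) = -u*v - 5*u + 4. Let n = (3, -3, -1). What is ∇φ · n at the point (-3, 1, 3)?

∂φ/∂u = -v - 5
∂φ/∂v = -u
∂φ/∂w = 0
∇φ at (-3, 1, 3) = (-6, 3, 0)
∇φ · n = (-6)(3) + (3)(-3) + (0)(-1) = -27

-27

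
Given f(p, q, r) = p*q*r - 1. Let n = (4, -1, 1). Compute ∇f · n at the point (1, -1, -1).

4

∂f/∂p = q*r
∂f/∂q = p*r
∂f/∂r = p*q
∇f at (1, -1, -1) = (1, -1, -1)
∇f · n = (1)(4) + (-1)(-1) + (-1)(1) = 4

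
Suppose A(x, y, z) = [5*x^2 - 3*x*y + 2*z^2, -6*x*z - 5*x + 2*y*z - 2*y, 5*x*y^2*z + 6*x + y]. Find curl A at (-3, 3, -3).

(∇×A)₁ = ∂A₃/∂y − ∂A₂/∂z = 10*x*y*z + 6*x - 2*y + 1
(∇×A)₂ = ∂A₁/∂z − ∂A₃/∂x = -5*y^2*z + 4*z - 6
(∇×A)₃ = ∂A₂/∂x − ∂A₁/∂y = 3*x - 6*z - 5
∇×A = (10*x*y*z + 6*x - 2*y + 1, -5*y^2*z + 4*z - 6, 3*x - 6*z - 5)
At (-3, 3, -3): (247, 117, 4).

(247, 117, 4)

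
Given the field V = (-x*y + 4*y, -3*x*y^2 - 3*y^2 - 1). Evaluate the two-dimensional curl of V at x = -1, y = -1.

-8

∂V₂/∂x = -3*y^2
∂V₁/∂y = -x + 4
Scalar curl = x - 3*y^2 - 4
At (-1, -1): -8.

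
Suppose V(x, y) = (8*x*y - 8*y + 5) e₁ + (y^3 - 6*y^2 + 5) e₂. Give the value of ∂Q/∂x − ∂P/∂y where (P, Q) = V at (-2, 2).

∂V₂/∂x = 0
∂V₁/∂y = 8*x - 8
Scalar curl = -8*x + 8
At (-2, 2): 24.

24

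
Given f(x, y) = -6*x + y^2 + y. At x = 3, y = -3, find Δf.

2

∂²f/∂x² = 0
∂²f/∂y² = 2
∇²f = 2
At (3, -3): 2.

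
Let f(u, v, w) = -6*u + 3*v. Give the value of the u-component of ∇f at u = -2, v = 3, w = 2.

-6

(∇f)_1 = ∂f/∂u = -6
At (-2, 3, 2): -6.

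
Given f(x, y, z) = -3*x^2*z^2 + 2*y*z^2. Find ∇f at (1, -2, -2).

∂f/∂x = -6*x*z^2
∂f/∂y = 2*z^2
∂f/∂z = -6*x^2*z + 4*y*z
∇f = (-6*x*z^2, 2*z^2, -6*x^2*z + 4*y*z)
At (1, -2, -2): (-24, 8, 28).

(-24, 8, 28)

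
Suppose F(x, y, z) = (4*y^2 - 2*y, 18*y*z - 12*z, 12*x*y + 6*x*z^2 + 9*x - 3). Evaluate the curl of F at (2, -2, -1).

(∇×F)₁ = ∂F₃/∂y − ∂F₂/∂z = 12*x - 18*y + 12
(∇×F)₂ = ∂F₁/∂z − ∂F₃/∂x = -12*y - 6*z^2 - 9
(∇×F)₃ = ∂F₂/∂x − ∂F₁/∂y = -8*y + 2
∇×F = (12*x - 18*y + 12, -12*y - 6*z^2 - 9, -8*y + 2)
At (2, -2, -1): (72, 9, 18).

(72, 9, 18)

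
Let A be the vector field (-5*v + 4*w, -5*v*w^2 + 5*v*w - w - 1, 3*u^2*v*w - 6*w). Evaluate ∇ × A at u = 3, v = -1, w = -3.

(-45, -50, 5)

(∇×A)₁ = ∂A₃/∂v − ∂A₂/∂w = 3*u^2*w + 10*v*w - 5*v + 1
(∇×A)₂ = ∂A₁/∂w − ∂A₃/∂u = -6*u*v*w + 4
(∇×A)₃ = ∂A₂/∂u − ∂A₁/∂v = 5
∇×A = (3*u^2*w + 10*v*w - 5*v + 1, -6*u*v*w + 4, 5)
At (3, -1, -3): (-45, -50, 5).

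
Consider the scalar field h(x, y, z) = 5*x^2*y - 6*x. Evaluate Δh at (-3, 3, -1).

30

∂²h/∂x² = 10*y
∂²h/∂y² = 0
∂²h/∂z² = 0
∇²h = 10*y
At (-3, 3, -1): 30.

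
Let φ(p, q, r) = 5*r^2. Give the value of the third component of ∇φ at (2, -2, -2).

(∇φ)_3 = ∂φ/∂r = 10*r
At (2, -2, -2): -20.

-20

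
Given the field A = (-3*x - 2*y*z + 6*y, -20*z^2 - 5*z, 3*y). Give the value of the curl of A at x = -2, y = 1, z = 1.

(∇×A)₁ = ∂A₃/∂y − ∂A₂/∂z = 40*z + 8
(∇×A)₂ = ∂A₁/∂z − ∂A₃/∂x = -2*y
(∇×A)₃ = ∂A₂/∂x − ∂A₁/∂y = 2*z - 6
∇×A = (40*z + 8, -2*y, 2*z - 6)
At (-2, 1, 1): (48, -2, -4).

(48, -2, -4)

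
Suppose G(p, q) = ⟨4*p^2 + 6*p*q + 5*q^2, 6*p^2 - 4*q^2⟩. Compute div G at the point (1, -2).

12

∂G₁/∂p = 8*p + 6*q
∂G₂/∂q = -8*q
∇·G = 8*p - 2*q
At (1, -2): 12.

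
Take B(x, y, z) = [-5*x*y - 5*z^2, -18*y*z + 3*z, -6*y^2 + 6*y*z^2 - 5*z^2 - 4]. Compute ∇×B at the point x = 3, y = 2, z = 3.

(63, -30, 15)

(∇×B)₁ = ∂B₃/∂y − ∂B₂/∂z = 6*y + 6*z^2 - 3
(∇×B)₂ = ∂B₁/∂z − ∂B₃/∂x = -10*z
(∇×B)₃ = ∂B₂/∂x − ∂B₁/∂y = 5*x
∇×B = (6*y + 6*z^2 - 3, -10*z, 5*x)
At (3, 2, 3): (63, -30, 15).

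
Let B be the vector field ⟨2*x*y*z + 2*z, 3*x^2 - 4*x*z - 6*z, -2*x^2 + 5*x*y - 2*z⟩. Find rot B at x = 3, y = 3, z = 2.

(∇×B)₁ = ∂B₃/∂y − ∂B₂/∂z = 9*x + 6
(∇×B)₂ = ∂B₁/∂z − ∂B₃/∂x = 2*x*y + 4*x - 5*y + 2
(∇×B)₃ = ∂B₂/∂x − ∂B₁/∂y = -2*x*z + 6*x - 4*z
∇×B = (9*x + 6, 2*x*y + 4*x - 5*y + 2, -2*x*z + 6*x - 4*z)
At (3, 3, 2): (33, 17, -2).

(33, 17, -2)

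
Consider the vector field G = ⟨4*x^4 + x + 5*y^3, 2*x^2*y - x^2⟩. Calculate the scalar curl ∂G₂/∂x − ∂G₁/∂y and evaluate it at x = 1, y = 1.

∂G₂/∂x = 4*x*y - 2*x
∂G₁/∂y = 15*y^2
Scalar curl = 4*x*y - 2*x - 15*y^2
At (1, 1): -13.

-13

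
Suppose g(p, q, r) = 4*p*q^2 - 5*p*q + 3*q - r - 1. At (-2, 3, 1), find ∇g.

(21, -35, -1)

∂g/∂p = 4*q^2 - 5*q
∂g/∂q = 8*p*q - 5*p + 3
∂g/∂r = -1
∇g = (4*q^2 - 5*q, 8*p*q - 5*p + 3, -1)
At (-2, 3, 1): (21, -35, -1).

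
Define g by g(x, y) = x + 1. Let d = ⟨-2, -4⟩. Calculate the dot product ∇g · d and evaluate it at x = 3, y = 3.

∂g/∂x = 1
∂g/∂y = 0
∇g at (3, 3) = (1, 0)
∇g · d = (1)(-2) + (0)(-4) = -2

-2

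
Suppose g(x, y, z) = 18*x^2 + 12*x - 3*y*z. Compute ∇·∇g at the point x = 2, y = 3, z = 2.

36

∂²g/∂x² = 36
∂²g/∂y² = 0
∂²g/∂z² = 0
∇²g = 36
At (2, 3, 2): 36.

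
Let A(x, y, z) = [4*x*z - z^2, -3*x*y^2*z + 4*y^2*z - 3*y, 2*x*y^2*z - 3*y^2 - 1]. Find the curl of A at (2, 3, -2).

(-48, 48, 54)

(∇×A)₁ = ∂A₃/∂y − ∂A₂/∂z = 3*x*y^2 + 4*x*y*z - 4*y^2 - 6*y
(∇×A)₂ = ∂A₁/∂z − ∂A₃/∂x = 4*x - 2*y^2*z - 2*z
(∇×A)₃ = ∂A₂/∂x − ∂A₁/∂y = -3*y^2*z
∇×A = (3*x*y^2 + 4*x*y*z - 4*y^2 - 6*y, 4*x - 2*y^2*z - 2*z, -3*y^2*z)
At (2, 3, -2): (-48, 48, 54).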